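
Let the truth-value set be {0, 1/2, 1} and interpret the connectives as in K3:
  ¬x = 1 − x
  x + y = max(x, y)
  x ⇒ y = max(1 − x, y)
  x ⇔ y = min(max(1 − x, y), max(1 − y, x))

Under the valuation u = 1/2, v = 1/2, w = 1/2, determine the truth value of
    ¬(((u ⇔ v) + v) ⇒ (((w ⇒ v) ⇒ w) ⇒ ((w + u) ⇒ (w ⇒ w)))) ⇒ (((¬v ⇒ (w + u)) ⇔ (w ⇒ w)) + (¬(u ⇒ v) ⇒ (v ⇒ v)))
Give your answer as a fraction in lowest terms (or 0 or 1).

u ⇔ v = 1/2 ⇔ 1/2 = 1/2
(u ⇔ v) + v = 1/2 + 1/2 = 1/2
w ⇒ v = 1/2 ⇒ 1/2 = 1/2
(w ⇒ v) ⇒ w = 1/2 ⇒ 1/2 = 1/2
w + u = 1/2 + 1/2 = 1/2
w ⇒ w = 1/2 ⇒ 1/2 = 1/2
(w + u) ⇒ (w ⇒ w) = 1/2 ⇒ 1/2 = 1/2
((w ⇒ v) ⇒ w) ⇒ ((w + u) ⇒ (w ⇒ w)) = 1/2 ⇒ 1/2 = 1/2
((u ⇔ v) + v) ⇒ (((w ⇒ v) ⇒ w) ⇒ ((w + u) ⇒ (w ⇒ w))) = 1/2 ⇒ 1/2 = 1/2
¬(((u ⇔ v) + v) ⇒ (((w ⇒ v) ⇒ w) ⇒ ((w + u) ⇒ (w ⇒ w)))) = ¬1/2 = 1/2
¬v = ¬1/2 = 1/2
w + u = 1/2 + 1/2 = 1/2
¬v ⇒ (w + u) = 1/2 ⇒ 1/2 = 1/2
w ⇒ w = 1/2 ⇒ 1/2 = 1/2
(¬v ⇒ (w + u)) ⇔ (w ⇒ w) = 1/2 ⇔ 1/2 = 1/2
u ⇒ v = 1/2 ⇒ 1/2 = 1/2
¬(u ⇒ v) = ¬1/2 = 1/2
v ⇒ v = 1/2 ⇒ 1/2 = 1/2
¬(u ⇒ v) ⇒ (v ⇒ v) = 1/2 ⇒ 1/2 = 1/2
((¬v ⇒ (w + u)) ⇔ (w ⇒ w)) + (¬(u ⇒ v) ⇒ (v ⇒ v)) = 1/2 + 1/2 = 1/2
¬(((u ⇔ v) + v) ⇒ (((w ⇒ v) ⇒ w) ⇒ ((w + u) ⇒ (w ⇒ w)))) ⇒ (((¬v ⇒ (w + u)) ⇔ (w ⇒ w)) + (¬(u ⇒ v) ⇒ (v ⇒ v))) = 1/2 ⇒ 1/2 = 1/2

1/2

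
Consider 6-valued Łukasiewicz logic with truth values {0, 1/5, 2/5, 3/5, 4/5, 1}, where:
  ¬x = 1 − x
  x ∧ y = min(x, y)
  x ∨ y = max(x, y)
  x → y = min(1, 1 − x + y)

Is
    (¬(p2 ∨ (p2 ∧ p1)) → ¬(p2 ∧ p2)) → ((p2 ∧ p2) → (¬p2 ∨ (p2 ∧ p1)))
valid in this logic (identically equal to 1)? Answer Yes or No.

No

Counterexample: take p1 = 0, p2 = 3/5.
p2 ∧ p1 = 3/5 ∧ 0 = 0
p2 ∨ (p2 ∧ p1) = 3/5 ∨ 0 = 3/5
¬(p2 ∨ (p2 ∧ p1)) = ¬3/5 = 2/5
p2 ∧ p2 = 3/5 ∧ 3/5 = 3/5
¬(p2 ∧ p2) = ¬3/5 = 2/5
¬(p2 ∨ (p2 ∧ p1)) → ¬(p2 ∧ p2) = 2/5 → 2/5 = 1
p2 ∧ p2 = 3/5 ∧ 3/5 = 3/5
¬p2 = ¬3/5 = 2/5
p2 ∧ p1 = 3/5 ∧ 0 = 0
¬p2 ∨ (p2 ∧ p1) = 2/5 ∨ 0 = 2/5
(p2 ∧ p2) → (¬p2 ∨ (p2 ∧ p1)) = 3/5 → 2/5 = 4/5
(¬(p2 ∨ (p2 ∧ p1)) → ¬(p2 ∧ p2)) → ((p2 ∧ p2) → (¬p2 ∨ (p2 ∧ p1))) = 1 → 4/5 = 4/5
This gives 4/5 ≠ 1.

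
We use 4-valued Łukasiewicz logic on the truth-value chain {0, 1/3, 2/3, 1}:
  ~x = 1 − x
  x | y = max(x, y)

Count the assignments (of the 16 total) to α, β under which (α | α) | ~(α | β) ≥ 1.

α = 0, β = 0 ↦ 1  ≥
α = 0, β = 1/3 ↦ 2/3  <
α = 0, β = 2/3 ↦ 1/3  <
α = 0, β = 1 ↦ 0  <
α = 1/3, β = 0 ↦ 2/3  <
α = 1/3, β = 1/3 ↦ 2/3  <
α = 1/3, β = 2/3 ↦ 1/3  <
α = 1/3, β = 1 ↦ 1/3  <
α = 2/3, β = 0 ↦ 2/3  <
α = 2/3, β = 1/3 ↦ 2/3  <
α = 2/3, β = 2/3 ↦ 2/3  <
α = 2/3, β = 1 ↦ 2/3  <
α = 1, β = 0 ↦ 1  ≥
α = 1, β = 1/3 ↦ 1  ≥
α = 1, β = 2/3 ↦ 1  ≥
α = 1, β = 1 ↦ 1  ≥
So 5 of the 16 assignments meet the threshold.

5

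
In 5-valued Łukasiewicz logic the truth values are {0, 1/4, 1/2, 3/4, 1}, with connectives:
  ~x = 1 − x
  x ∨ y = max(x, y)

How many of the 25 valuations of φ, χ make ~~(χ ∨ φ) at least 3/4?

16

value 1: 9 assignments (counts)
value 3/4: 7 assignments (counts)
value 1/2: 5 assignments
value 1/4: 3 assignments
value 0: 1 assignment
So 16 of the 25 assignments meet the threshold.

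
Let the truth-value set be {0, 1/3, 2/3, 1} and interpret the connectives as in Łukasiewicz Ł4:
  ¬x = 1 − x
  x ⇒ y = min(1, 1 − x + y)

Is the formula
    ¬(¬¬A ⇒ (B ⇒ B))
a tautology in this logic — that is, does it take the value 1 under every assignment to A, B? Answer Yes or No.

Counterexample: take A = 0, B = 0.
¬A = ¬0 = 1
¬¬A = ¬1 = 0
B ⇒ B = 0 ⇒ 0 = 1
¬¬A ⇒ (B ⇒ B) = 0 ⇒ 1 = 1
¬(¬¬A ⇒ (B ⇒ B)) = ¬1 = 0
This gives 0 ≠ 1.

No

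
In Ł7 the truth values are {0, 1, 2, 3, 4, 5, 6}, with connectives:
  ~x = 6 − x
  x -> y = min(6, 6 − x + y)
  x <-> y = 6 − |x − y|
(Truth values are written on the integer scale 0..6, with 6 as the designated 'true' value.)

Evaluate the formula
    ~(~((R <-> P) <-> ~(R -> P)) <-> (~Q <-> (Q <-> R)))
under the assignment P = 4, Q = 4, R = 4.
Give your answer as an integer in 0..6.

4

R <-> P = 4 <-> 4 = 6
R -> P = 4 -> 4 = 6
~(R -> P) = ~6 = 0
(R <-> P) <-> ~(R -> P) = 6 <-> 0 = 0
~((R <-> P) <-> ~(R -> P)) = ~0 = 6
~Q = ~4 = 2
Q <-> R = 4 <-> 4 = 6
~Q <-> (Q <-> R) = 2 <-> 6 = 2
~((R <-> P) <-> ~(R -> P)) <-> (~Q <-> (Q <-> R)) = 6 <-> 2 = 2
~(~((R <-> P) <-> ~(R -> P)) <-> (~Q <-> (Q <-> R))) = ~2 = 4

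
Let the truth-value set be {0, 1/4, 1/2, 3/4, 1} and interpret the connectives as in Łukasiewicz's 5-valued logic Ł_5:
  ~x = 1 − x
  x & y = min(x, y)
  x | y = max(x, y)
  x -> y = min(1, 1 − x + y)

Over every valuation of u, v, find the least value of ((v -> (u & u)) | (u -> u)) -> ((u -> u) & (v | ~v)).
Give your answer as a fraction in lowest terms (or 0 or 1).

1/2

Take u = 0, v = 1/2:
u & u = 0 & 0 = 0
v -> (u & u) = 1/2 -> 0 = 1/2
u -> u = 0 -> 0 = 1
(v -> (u & u)) | (u -> u) = 1/2 | 1 = 1
u -> u = 0 -> 0 = 1
~v = ~1/2 = 1/2
v | ~v = 1/2 | 1/2 = 1/2
(u -> u) & (v | ~v) = 1 & 1/2 = 1/2
((v -> (u & u)) | (u -> u)) -> ((u -> u) & (v | ~v)) = 1 -> 1/2 = 1/2
No assignment yields a value below 1/2, so this is the minimum.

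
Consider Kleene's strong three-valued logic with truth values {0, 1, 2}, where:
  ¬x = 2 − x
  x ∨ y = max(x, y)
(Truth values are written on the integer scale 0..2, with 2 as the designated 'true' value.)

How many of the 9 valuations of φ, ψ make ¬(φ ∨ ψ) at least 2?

1

φ = 0, ψ = 0 ↦ 2  ≥
φ = 0, ψ = 1 ↦ 1  <
φ = 0, ψ = 2 ↦ 0  <
φ = 1, ψ = 0 ↦ 1  <
φ = 1, ψ = 1 ↦ 1  <
φ = 1, ψ = 2 ↦ 0  <
φ = 2, ψ = 0 ↦ 0  <
φ = 2, ψ = 1 ↦ 0  <
φ = 2, ψ = 2 ↦ 0  <
So 1 of the 9 assignments meets the threshold.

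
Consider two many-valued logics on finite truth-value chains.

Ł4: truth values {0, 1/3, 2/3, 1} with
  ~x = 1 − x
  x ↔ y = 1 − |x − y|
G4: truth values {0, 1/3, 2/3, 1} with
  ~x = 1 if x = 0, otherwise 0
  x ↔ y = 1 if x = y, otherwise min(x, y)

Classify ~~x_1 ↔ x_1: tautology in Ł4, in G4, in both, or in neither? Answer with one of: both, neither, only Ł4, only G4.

only Ł4

In Ł4: every assignment gives 1 — tautology.
In G4: at x_1 = 1/3 the value is 1/3 — not a tautology.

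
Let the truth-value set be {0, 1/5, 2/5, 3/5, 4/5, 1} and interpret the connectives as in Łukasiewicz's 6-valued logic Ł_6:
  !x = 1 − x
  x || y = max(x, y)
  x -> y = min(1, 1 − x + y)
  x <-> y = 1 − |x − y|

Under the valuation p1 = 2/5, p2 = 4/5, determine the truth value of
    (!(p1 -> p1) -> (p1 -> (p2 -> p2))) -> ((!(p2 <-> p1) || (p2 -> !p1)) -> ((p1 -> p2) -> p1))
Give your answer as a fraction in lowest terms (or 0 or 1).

3/5

p1 -> p1 = 2/5 -> 2/5 = 1
!(p1 -> p1) = !1 = 0
p2 -> p2 = 4/5 -> 4/5 = 1
p1 -> (p2 -> p2) = 2/5 -> 1 = 1
!(p1 -> p1) -> (p1 -> (p2 -> p2)) = 0 -> 1 = 1
p2 <-> p1 = 4/5 <-> 2/5 = 3/5
!(p2 <-> p1) = !3/5 = 2/5
!p1 = !2/5 = 3/5
p2 -> !p1 = 4/5 -> 3/5 = 4/5
!(p2 <-> p1) || (p2 -> !p1) = 2/5 || 4/5 = 4/5
p1 -> p2 = 2/5 -> 4/5 = 1
(p1 -> p2) -> p1 = 1 -> 2/5 = 2/5
(!(p2 <-> p1) || (p2 -> !p1)) -> ((p1 -> p2) -> p1) = 4/5 -> 2/5 = 3/5
(!(p1 -> p1) -> (p1 -> (p2 -> p2))) -> ((!(p2 <-> p1) || (p2 -> !p1)) -> ((p1 -> p2) -> p1)) = 1 -> 3/5 = 3/5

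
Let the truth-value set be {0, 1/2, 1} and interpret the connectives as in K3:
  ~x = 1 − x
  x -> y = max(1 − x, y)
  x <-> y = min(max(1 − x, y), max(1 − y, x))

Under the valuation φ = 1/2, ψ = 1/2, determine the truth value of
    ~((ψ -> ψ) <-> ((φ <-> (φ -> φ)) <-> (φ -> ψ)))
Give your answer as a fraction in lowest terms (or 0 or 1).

1/2

ψ -> ψ = 1/2 -> 1/2 = 1/2
φ -> φ = 1/2 -> 1/2 = 1/2
φ <-> (φ -> φ) = 1/2 <-> 1/2 = 1/2
φ -> ψ = 1/2 -> 1/2 = 1/2
(φ <-> (φ -> φ)) <-> (φ -> ψ) = 1/2 <-> 1/2 = 1/2
(ψ -> ψ) <-> ((φ <-> (φ -> φ)) <-> (φ -> ψ)) = 1/2 <-> 1/2 = 1/2
~((ψ -> ψ) <-> ((φ <-> (φ -> φ)) <-> (φ -> ψ))) = ~1/2 = 1/2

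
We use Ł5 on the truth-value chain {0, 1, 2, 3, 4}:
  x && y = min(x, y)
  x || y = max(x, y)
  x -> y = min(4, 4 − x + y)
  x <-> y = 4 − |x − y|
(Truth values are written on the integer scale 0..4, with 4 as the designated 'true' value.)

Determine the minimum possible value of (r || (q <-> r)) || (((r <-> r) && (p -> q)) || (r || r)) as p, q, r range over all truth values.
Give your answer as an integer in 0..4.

Take p = 2, q = 0, r = 2:
q <-> r = 0 <-> 2 = 2
r || (q <-> r) = 2 || 2 = 2
r <-> r = 2 <-> 2 = 4
p -> q = 2 -> 0 = 2
(r <-> r) && (p -> q) = 4 && 2 = 2
r || r = 2 || 2 = 2
((r <-> r) && (p -> q)) || (r || r) = 2 || 2 = 2
(r || (q <-> r)) || (((r <-> r) && (p -> q)) || (r || r)) = 2 || 2 = 2
No assignment yields a value below 2, so this is the minimum.

2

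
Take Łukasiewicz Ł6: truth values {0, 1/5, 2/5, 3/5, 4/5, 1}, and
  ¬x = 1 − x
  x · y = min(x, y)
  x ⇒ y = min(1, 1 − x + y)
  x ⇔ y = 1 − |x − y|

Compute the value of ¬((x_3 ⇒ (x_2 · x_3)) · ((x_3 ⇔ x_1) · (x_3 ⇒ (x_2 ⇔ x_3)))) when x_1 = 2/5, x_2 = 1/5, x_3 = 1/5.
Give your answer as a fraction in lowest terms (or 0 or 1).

1/5

x_2 · x_3 = 1/5 · 1/5 = 1/5
x_3 ⇒ (x_2 · x_3) = 1/5 ⇒ 1/5 = 1
x_3 ⇔ x_1 = 1/5 ⇔ 2/5 = 4/5
x_2 ⇔ x_3 = 1/5 ⇔ 1/5 = 1
x_3 ⇒ (x_2 ⇔ x_3) = 1/5 ⇒ 1 = 1
(x_3 ⇔ x_1) · (x_3 ⇒ (x_2 ⇔ x_3)) = 4/5 · 1 = 4/5
(x_3 ⇒ (x_2 · x_3)) · ((x_3 ⇔ x_1) · (x_3 ⇒ (x_2 ⇔ x_3))) = 1 · 4/5 = 4/5
¬((x_3 ⇒ (x_2 · x_3)) · ((x_3 ⇔ x_1) · (x_3 ⇒ (x_2 ⇔ x_3)))) = ¬4/5 = 1/5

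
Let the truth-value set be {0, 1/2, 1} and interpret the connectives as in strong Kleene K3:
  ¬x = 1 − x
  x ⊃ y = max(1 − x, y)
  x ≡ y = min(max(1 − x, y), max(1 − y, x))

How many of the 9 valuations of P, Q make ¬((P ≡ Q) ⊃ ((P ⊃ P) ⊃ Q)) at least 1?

P = 0, Q = 0 ↦ 1  ≥
P = 0, Q = 1/2 ↦ 1/2  <
P = 0, Q = 1 ↦ 0  <
P = 1/2, Q = 0 ↦ 1/2  <
P = 1/2, Q = 1/2 ↦ 1/2  <
P = 1/2, Q = 1 ↦ 0  <
P = 1, Q = 0 ↦ 0  <
P = 1, Q = 1/2 ↦ 1/2  <
P = 1, Q = 1 ↦ 0  <
So 1 of the 9 assignments meets the threshold.

1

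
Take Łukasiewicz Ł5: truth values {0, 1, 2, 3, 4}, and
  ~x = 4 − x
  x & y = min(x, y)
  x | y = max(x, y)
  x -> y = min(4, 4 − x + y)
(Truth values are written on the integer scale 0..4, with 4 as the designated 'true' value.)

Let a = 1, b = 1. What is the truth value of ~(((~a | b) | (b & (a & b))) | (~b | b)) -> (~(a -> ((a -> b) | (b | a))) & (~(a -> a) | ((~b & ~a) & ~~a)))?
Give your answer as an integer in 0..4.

~a = ~1 = 3
~a | b = 3 | 1 = 3
a & b = 1 & 1 = 1
b & (a & b) = 1 & 1 = 1
(~a | b) | (b & (a & b)) = 3 | 1 = 3
~b = ~1 = 3
~b | b = 3 | 1 = 3
((~a | b) | (b & (a & b))) | (~b | b) = 3 | 3 = 3
~(((~a | b) | (b & (a & b))) | (~b | b)) = ~3 = 1
a -> b = 1 -> 1 = 4
b | a = 1 | 1 = 1
(a -> b) | (b | a) = 4 | 1 = 4
a -> ((a -> b) | (b | a)) = 1 -> 4 = 4
~(a -> ((a -> b) | (b | a))) = ~4 = 0
a -> a = 1 -> 1 = 4
~(a -> a) = ~4 = 0
~b = ~1 = 3
~a = ~1 = 3
~b & ~a = 3 & 3 = 3
~a = ~1 = 3
~~a = ~3 = 1
(~b & ~a) & ~~a = 3 & 1 = 1
~(a -> a) | ((~b & ~a) & ~~a) = 0 | 1 = 1
~(a -> ((a -> b) | (b | a))) & (~(a -> a) | ((~b & ~a) & ~~a)) = 0 & 1 = 0
~(((~a | b) | (b & (a & b))) | (~b | b)) -> (~(a -> ((a -> b) | (b | a))) & (~(a -> a) | ((~b & ~a) & ~~a))) = 1 -> 0 = 3

3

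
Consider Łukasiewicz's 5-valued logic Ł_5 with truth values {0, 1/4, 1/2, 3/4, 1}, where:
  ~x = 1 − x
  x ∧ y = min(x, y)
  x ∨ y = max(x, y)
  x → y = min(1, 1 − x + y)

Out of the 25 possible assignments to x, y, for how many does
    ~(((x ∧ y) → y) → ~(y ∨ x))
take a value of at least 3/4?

value 1: 9 assignments (counts)
value 3/4: 7 assignments (counts)
value 1/2: 5 assignments
value 1/4: 3 assignments
value 0: 1 assignment
So 16 of the 25 assignments meet the threshold.

16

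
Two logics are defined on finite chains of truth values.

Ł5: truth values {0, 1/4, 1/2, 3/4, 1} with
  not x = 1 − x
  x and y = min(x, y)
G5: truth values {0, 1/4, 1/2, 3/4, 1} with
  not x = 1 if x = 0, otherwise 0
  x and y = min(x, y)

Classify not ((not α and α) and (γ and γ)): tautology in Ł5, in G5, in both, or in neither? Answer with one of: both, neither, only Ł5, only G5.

In Ł5: at α = 1/4, γ = 1/4 the value is 3/4 — not a tautology.
In G5: every assignment gives 1 — tautology.

only G5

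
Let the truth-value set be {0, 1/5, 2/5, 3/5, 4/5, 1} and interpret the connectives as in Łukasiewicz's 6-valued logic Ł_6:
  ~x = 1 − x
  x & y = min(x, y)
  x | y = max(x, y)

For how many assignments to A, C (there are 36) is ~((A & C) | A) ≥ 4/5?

value 1: 6 assignments (counts)
value 4/5: 6 assignments (counts)
value 3/5: 6 assignments
value 2/5: 6 assignments
value 1/5: 6 assignments
value 0: 6 assignments
So 12 of the 36 assignments meet the threshold.

12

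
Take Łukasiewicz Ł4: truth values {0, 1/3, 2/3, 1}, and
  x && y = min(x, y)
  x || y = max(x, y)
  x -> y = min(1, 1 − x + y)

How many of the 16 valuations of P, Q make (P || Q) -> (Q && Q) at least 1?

P = 0, Q = 0 ↦ 1  ≥
P = 0, Q = 1/3 ↦ 1  ≥
P = 0, Q = 2/3 ↦ 1  ≥
P = 0, Q = 1 ↦ 1  ≥
P = 1/3, Q = 0 ↦ 2/3  <
P = 1/3, Q = 1/3 ↦ 1  ≥
P = 1/3, Q = 2/3 ↦ 1  ≥
P = 1/3, Q = 1 ↦ 1  ≥
P = 2/3, Q = 0 ↦ 1/3  <
P = 2/3, Q = 1/3 ↦ 2/3  <
P = 2/3, Q = 2/3 ↦ 1  ≥
P = 2/3, Q = 1 ↦ 1  ≥
P = 1, Q = 0 ↦ 0  <
P = 1, Q = 1/3 ↦ 1/3  <
P = 1, Q = 2/3 ↦ 2/3  <
P = 1, Q = 1 ↦ 1  ≥
So 10 of the 16 assignments meet the threshold.

10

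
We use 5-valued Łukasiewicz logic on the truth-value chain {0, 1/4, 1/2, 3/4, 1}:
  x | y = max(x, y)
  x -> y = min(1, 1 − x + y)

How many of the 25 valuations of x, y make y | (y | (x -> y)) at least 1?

value 1: 15 assignments (counts)
value 3/4: 4 assignments
value 1/2: 3 assignments
value 1/4: 2 assignments
value 0: 1 assignment
So 15 of the 25 assignments meet the threshold.

15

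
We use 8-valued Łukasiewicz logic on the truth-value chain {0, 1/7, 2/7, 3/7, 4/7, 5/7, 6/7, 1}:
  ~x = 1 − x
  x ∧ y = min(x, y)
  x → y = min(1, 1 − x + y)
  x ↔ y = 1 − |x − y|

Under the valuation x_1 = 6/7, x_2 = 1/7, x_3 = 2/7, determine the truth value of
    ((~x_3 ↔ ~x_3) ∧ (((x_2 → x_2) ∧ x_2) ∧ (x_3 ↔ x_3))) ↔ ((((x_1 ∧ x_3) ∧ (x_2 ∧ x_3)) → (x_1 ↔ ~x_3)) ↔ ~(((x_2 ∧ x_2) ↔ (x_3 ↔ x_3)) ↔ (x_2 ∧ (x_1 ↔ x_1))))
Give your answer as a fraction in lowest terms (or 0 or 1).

~x_3 = ~2/7 = 5/7
~x_3 = ~2/7 = 5/7
~x_3 ↔ ~x_3 = 5/7 ↔ 5/7 = 1
x_2 → x_2 = 1/7 → 1/7 = 1
(x_2 → x_2) ∧ x_2 = 1 ∧ 1/7 = 1/7
x_3 ↔ x_3 = 2/7 ↔ 2/7 = 1
((x_2 → x_2) ∧ x_2) ∧ (x_3 ↔ x_3) = 1/7 ∧ 1 = 1/7
(~x_3 ↔ ~x_3) ∧ (((x_2 → x_2) ∧ x_2) ∧ (x_3 ↔ x_3)) = 1 ∧ 1/7 = 1/7
x_1 ∧ x_3 = 6/7 ∧ 2/7 = 2/7
x_2 ∧ x_3 = 1/7 ∧ 2/7 = 1/7
(x_1 ∧ x_3) ∧ (x_2 ∧ x_3) = 2/7 ∧ 1/7 = 1/7
~x_3 = ~2/7 = 5/7
x_1 ↔ ~x_3 = 6/7 ↔ 5/7 = 6/7
((x_1 ∧ x_3) ∧ (x_2 ∧ x_3)) → (x_1 ↔ ~x_3) = 1/7 → 6/7 = 1
x_2 ∧ x_2 = 1/7 ∧ 1/7 = 1/7
x_3 ↔ x_3 = 2/7 ↔ 2/7 = 1
(x_2 ∧ x_2) ↔ (x_3 ↔ x_3) = 1/7 ↔ 1 = 1/7
x_1 ↔ x_1 = 6/7 ↔ 6/7 = 1
x_2 ∧ (x_1 ↔ x_1) = 1/7 ∧ 1 = 1/7
((x_2 ∧ x_2) ↔ (x_3 ↔ x_3)) ↔ (x_2 ∧ (x_1 ↔ x_1)) = 1/7 ↔ 1/7 = 1
~(((x_2 ∧ x_2) ↔ (x_3 ↔ x_3)) ↔ (x_2 ∧ (x_1 ↔ x_1))) = ~1 = 0
(((x_1 ∧ x_3) ∧ (x_2 ∧ x_3)) → (x_1 ↔ ~x_3)) ↔ ~(((x_2 ∧ x_2) ↔ (x_3 ↔ x_3)) ↔ (x_2 ∧ (x_1 ↔ x_1))) = 1 ↔ 0 = 0
((~x_3 ↔ ~x_3) ∧ (((x_2 → x_2) ∧ x_2) ∧ (x_3 ↔ x_3))) ↔ ((((x_1 ∧ x_3) ∧ (x_2 ∧ x_3)) → (x_1 ↔ ~x_3)) ↔ ~(((x_2 ∧ x_2) ↔ (x_3 ↔ x_3)) ↔ (x_2 ∧ (x_1 ↔ x_1)))) = 1/7 ↔ 0 = 6/7

6/7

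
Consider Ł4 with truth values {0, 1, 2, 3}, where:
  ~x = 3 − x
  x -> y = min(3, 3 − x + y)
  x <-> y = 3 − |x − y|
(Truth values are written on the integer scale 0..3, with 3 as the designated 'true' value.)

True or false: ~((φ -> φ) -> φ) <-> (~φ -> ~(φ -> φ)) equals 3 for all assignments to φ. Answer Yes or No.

No

Counterexample: take φ = 0.
φ -> φ = 0 -> 0 = 3
(φ -> φ) -> φ = 3 -> 0 = 0
~((φ -> φ) -> φ) = ~0 = 3
~φ = ~0 = 3
~(φ -> φ) = ~3 = 0
~φ -> ~(φ -> φ) = 3 -> 0 = 0
~((φ -> φ) -> φ) <-> (~φ -> ~(φ -> φ)) = 3 <-> 0 = 0
This gives 0 ≠ 3.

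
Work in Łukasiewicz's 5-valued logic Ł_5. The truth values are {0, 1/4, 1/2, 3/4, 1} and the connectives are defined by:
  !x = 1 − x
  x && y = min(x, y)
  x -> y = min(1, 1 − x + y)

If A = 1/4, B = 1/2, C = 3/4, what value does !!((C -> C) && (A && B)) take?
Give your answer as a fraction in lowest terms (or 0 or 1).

1/4

C -> C = 3/4 -> 3/4 = 1
A && B = 1/4 && 1/2 = 1/4
(C -> C) && (A && B) = 1 && 1/4 = 1/4
!((C -> C) && (A && B)) = !1/4 = 3/4
!!((C -> C) && (A && B)) = !3/4 = 1/4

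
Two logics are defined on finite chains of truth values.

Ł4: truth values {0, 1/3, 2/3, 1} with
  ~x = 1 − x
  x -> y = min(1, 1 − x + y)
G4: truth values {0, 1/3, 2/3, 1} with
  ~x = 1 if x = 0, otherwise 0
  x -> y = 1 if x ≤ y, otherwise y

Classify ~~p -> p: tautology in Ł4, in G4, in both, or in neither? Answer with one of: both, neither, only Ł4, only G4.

In Ł4: every assignment gives 1 — tautology.
In G4: at p = 1/3 the value is 1/3 — not a tautology.

only Ł4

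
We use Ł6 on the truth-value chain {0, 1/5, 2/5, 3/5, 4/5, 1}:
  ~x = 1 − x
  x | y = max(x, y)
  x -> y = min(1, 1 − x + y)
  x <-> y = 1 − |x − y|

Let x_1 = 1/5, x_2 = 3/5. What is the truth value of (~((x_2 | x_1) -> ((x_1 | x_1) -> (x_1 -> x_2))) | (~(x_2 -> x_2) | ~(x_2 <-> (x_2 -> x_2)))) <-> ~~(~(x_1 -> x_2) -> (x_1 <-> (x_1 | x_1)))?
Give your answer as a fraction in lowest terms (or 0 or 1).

2/5

x_2 | x_1 = 3/5 | 1/5 = 3/5
x_1 | x_1 = 1/5 | 1/5 = 1/5
x_1 -> x_2 = 1/5 -> 3/5 = 1
(x_1 | x_1) -> (x_1 -> x_2) = 1/5 -> 1 = 1
(x_2 | x_1) -> ((x_1 | x_1) -> (x_1 -> x_2)) = 3/5 -> 1 = 1
~((x_2 | x_1) -> ((x_1 | x_1) -> (x_1 -> x_2))) = ~1 = 0
x_2 -> x_2 = 3/5 -> 3/5 = 1
~(x_2 -> x_2) = ~1 = 0
x_2 -> x_2 = 3/5 -> 3/5 = 1
x_2 <-> (x_2 -> x_2) = 3/5 <-> 1 = 3/5
~(x_2 <-> (x_2 -> x_2)) = ~3/5 = 2/5
~(x_2 -> x_2) | ~(x_2 <-> (x_2 -> x_2)) = 0 | 2/5 = 2/5
~((x_2 | x_1) -> ((x_1 | x_1) -> (x_1 -> x_2))) | (~(x_2 -> x_2) | ~(x_2 <-> (x_2 -> x_2))) = 0 | 2/5 = 2/5
x_1 -> x_2 = 1/5 -> 3/5 = 1
~(x_1 -> x_2) = ~1 = 0
x_1 | x_1 = 1/5 | 1/5 = 1/5
x_1 <-> (x_1 | x_1) = 1/5 <-> 1/5 = 1
~(x_1 -> x_2) -> (x_1 <-> (x_1 | x_1)) = 0 -> 1 = 1
~(~(x_1 -> x_2) -> (x_1 <-> (x_1 | x_1))) = ~1 = 0
~~(~(x_1 -> x_2) -> (x_1 <-> (x_1 | x_1))) = ~0 = 1
(~((x_2 | x_1) -> ((x_1 | x_1) -> (x_1 -> x_2))) | (~(x_2 -> x_2) | ~(x_2 <-> (x_2 -> x_2)))) <-> ~~(~(x_1 -> x_2) -> (x_1 <-> (x_1 | x_1))) = 2/5 <-> 1 = 2/5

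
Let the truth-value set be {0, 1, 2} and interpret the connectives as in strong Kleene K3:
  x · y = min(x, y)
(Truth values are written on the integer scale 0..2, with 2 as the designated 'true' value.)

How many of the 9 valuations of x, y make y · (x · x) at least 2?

x = 0, y = 0 ↦ 0  <
x = 0, y = 1 ↦ 0  <
x = 0, y = 2 ↦ 0  <
x = 1, y = 0 ↦ 0  <
x = 1, y = 1 ↦ 1  <
x = 1, y = 2 ↦ 1  <
x = 2, y = 0 ↦ 0  <
x = 2, y = 1 ↦ 1  <
x = 2, y = 2 ↦ 2  ≥
So 1 of the 9 assignments meets the threshold.

1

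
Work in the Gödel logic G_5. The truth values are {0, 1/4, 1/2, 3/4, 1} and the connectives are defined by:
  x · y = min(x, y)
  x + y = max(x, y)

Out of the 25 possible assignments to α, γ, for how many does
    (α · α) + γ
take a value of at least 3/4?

16

value 1: 9 assignments (counts)
value 3/4: 7 assignments (counts)
value 1/2: 5 assignments
value 1/4: 3 assignments
value 0: 1 assignment
So 16 of the 25 assignments meet the threshold.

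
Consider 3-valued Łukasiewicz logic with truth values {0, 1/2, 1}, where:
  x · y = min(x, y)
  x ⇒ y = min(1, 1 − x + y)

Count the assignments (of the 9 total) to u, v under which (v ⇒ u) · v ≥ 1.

1

u = 0, v = 0 ↦ 0  <
u = 0, v = 1/2 ↦ 1/2  <
u = 0, v = 1 ↦ 0  <
u = 1/2, v = 0 ↦ 0  <
u = 1/2, v = 1/2 ↦ 1/2  <
u = 1/2, v = 1 ↦ 1/2  <
u = 1, v = 0 ↦ 0  <
u = 1, v = 1/2 ↦ 1/2  <
u = 1, v = 1 ↦ 1  ≥
So 1 of the 9 assignments meets the threshold.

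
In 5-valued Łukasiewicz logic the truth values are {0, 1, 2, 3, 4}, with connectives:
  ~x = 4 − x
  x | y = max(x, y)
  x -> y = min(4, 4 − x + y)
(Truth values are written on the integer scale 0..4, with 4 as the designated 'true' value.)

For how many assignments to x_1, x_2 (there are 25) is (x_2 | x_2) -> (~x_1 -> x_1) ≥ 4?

19

value 4: 19 assignments (counts)
value 3: 2 assignments
value 2: 2 assignments
value 1: 1 assignment
value 0: 1 assignment
So 19 of the 25 assignments meet the threshold.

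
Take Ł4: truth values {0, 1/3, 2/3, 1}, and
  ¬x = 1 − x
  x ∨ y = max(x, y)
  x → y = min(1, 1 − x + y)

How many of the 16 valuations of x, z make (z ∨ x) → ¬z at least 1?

7

x = 0, z = 0 ↦ 1  ≥
x = 0, z = 1/3 ↦ 1  ≥
x = 0, z = 2/3 ↦ 2/3  <
x = 0, z = 1 ↦ 0  <
x = 1/3, z = 0 ↦ 1  ≥
x = 1/3, z = 1/3 ↦ 1  ≥
x = 1/3, z = 2/3 ↦ 2/3  <
x = 1/3, z = 1 ↦ 0  <
x = 2/3, z = 0 ↦ 1  ≥
x = 2/3, z = 1/3 ↦ 1  ≥
x = 2/3, z = 2/3 ↦ 2/3  <
x = 2/3, z = 1 ↦ 0  <
x = 1, z = 0 ↦ 1  ≥
x = 1, z = 1/3 ↦ 2/3  <
x = 1, z = 2/3 ↦ 1/3  <
x = 1, z = 1 ↦ 0  <
So 7 of the 16 assignments meet the threshold.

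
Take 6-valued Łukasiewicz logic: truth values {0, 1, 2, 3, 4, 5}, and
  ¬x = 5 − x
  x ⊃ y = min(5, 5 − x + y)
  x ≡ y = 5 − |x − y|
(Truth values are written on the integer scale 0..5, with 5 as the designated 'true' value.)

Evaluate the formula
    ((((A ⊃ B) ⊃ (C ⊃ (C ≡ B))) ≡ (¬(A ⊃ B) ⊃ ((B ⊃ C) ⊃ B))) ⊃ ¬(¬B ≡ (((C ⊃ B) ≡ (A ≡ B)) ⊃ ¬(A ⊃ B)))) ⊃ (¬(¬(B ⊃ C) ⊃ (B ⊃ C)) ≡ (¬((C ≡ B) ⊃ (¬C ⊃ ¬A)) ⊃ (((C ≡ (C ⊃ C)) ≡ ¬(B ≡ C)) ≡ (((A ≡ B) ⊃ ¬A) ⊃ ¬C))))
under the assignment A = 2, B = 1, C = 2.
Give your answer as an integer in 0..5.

A ⊃ B = 2 ⊃ 1 = 4
C ≡ B = 2 ≡ 1 = 4
C ⊃ (C ≡ B) = 2 ⊃ 4 = 5
(A ⊃ B) ⊃ (C ⊃ (C ≡ B)) = 4 ⊃ 5 = 5
A ⊃ B = 2 ⊃ 1 = 4
¬(A ⊃ B) = ¬4 = 1
B ⊃ C = 1 ⊃ 2 = 5
(B ⊃ C) ⊃ B = 5 ⊃ 1 = 1
¬(A ⊃ B) ⊃ ((B ⊃ C) ⊃ B) = 1 ⊃ 1 = 5
((A ⊃ B) ⊃ (C ⊃ (C ≡ B))) ≡ (¬(A ⊃ B) ⊃ ((B ⊃ C) ⊃ B)) = 5 ≡ 5 = 5
¬B = ¬1 = 4
C ⊃ B = 2 ⊃ 1 = 4
A ≡ B = 2 ≡ 1 = 4
(C ⊃ B) ≡ (A ≡ B) = 4 ≡ 4 = 5
A ⊃ B = 2 ⊃ 1 = 4
¬(A ⊃ B) = ¬4 = 1
((C ⊃ B) ≡ (A ≡ B)) ⊃ ¬(A ⊃ B) = 5 ⊃ 1 = 1
¬B ≡ (((C ⊃ B) ≡ (A ≡ B)) ⊃ ¬(A ⊃ B)) = 4 ≡ 1 = 2
¬(¬B ≡ (((C ⊃ B) ≡ (A ≡ B)) ⊃ ¬(A ⊃ B))) = ¬2 = 3
(((A ⊃ B) ⊃ (C ⊃ (C ≡ B))) ≡ (¬(A ⊃ B) ⊃ ((B ⊃ C) ⊃ B))) ⊃ ¬(¬B ≡ (((C ⊃ B) ≡ (A ≡ B)) ⊃ ¬(A ⊃ B))) = 5 ⊃ 3 = 3
B ⊃ C = 1 ⊃ 2 = 5
¬(B ⊃ C) = ¬5 = 0
B ⊃ C = 1 ⊃ 2 = 5
¬(B ⊃ C) ⊃ (B ⊃ C) = 0 ⊃ 5 = 5
¬(¬(B ⊃ C) ⊃ (B ⊃ C)) = ¬5 = 0
C ≡ B = 2 ≡ 1 = 4
¬C = ¬2 = 3
¬A = ¬2 = 3
¬C ⊃ ¬A = 3 ⊃ 3 = 5
(C ≡ B) ⊃ (¬C ⊃ ¬A) = 4 ⊃ 5 = 5
¬((C ≡ B) ⊃ (¬C ⊃ ¬A)) = ¬5 = 0
C ⊃ C = 2 ⊃ 2 = 5
C ≡ (C ⊃ C) = 2 ≡ 5 = 2
B ≡ C = 1 ≡ 2 = 4
¬(B ≡ C) = ¬4 = 1
(C ≡ (C ⊃ C)) ≡ ¬(B ≡ C) = 2 ≡ 1 = 4
A ≡ B = 2 ≡ 1 = 4
¬A = ¬2 = 3
(A ≡ B) ⊃ ¬A = 4 ⊃ 3 = 4
¬C = ¬2 = 3
((A ≡ B) ⊃ ¬A) ⊃ ¬C = 4 ⊃ 3 = 4
((C ≡ (C ⊃ C)) ≡ ¬(B ≡ C)) ≡ (((A ≡ B) ⊃ ¬A) ⊃ ¬C) = 4 ≡ 4 = 5
¬((C ≡ B) ⊃ (¬C ⊃ ¬A)) ⊃ (((C ≡ (C ⊃ C)) ≡ ¬(B ≡ C)) ≡ (((A ≡ B) ⊃ ¬A) ⊃ ¬C)) = 0 ⊃ 5 = 5
¬(¬(B ⊃ C) ⊃ (B ⊃ C)) ≡ (¬((C ≡ B) ⊃ (¬C ⊃ ¬A)) ⊃ (((C ≡ (C ⊃ C)) ≡ ¬(B ≡ C)) ≡ (((A ≡ B) ⊃ ¬A) ⊃ ¬C))) = 0 ≡ 5 = 0
((((A ⊃ B) ⊃ (C ⊃ (C ≡ B))) ≡ (¬(A ⊃ B) ⊃ ((B ⊃ C) ⊃ B))) ⊃ ¬(¬B ≡ (((C ⊃ B) ≡ (A ≡ B)) ⊃ ¬(A ⊃ B)))) ⊃ (¬(¬(B ⊃ C) ⊃ (B ⊃ C)) ≡ (¬((C ≡ B) ⊃ (¬C ⊃ ¬A)) ⊃ (((C ≡ (C ⊃ C)) ≡ ¬(B ≡ C)) ≡ (((A ≡ B) ⊃ ¬A) ⊃ ¬C)))) = 3 ⊃ 0 = 2

2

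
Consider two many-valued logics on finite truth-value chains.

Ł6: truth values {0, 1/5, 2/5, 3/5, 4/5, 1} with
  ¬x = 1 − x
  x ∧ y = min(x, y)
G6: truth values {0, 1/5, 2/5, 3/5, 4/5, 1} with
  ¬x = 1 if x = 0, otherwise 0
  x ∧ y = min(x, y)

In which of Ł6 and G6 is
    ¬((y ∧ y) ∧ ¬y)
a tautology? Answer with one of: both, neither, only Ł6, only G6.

only G6

In Ł6: at y = 1/5 the value is 4/5 — not a tautology.
In G6: every assignment gives 1 — tautology.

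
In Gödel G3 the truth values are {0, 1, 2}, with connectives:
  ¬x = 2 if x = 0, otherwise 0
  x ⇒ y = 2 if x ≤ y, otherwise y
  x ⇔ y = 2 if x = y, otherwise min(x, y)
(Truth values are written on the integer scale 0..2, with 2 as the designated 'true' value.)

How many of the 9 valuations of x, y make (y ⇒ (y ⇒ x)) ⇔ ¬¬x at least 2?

x = 0, y = 0 ↦ 0  <
x = 0, y = 1 ↦ 2  ≥
x = 0, y = 2 ↦ 2  ≥
x = 1, y = 0 ↦ 2  ≥
x = 1, y = 1 ↦ 2  ≥
x = 1, y = 2 ↦ 1  <
x = 2, y = 0 ↦ 2  ≥
x = 2, y = 1 ↦ 2  ≥
x = 2, y = 2 ↦ 2  ≥
So 7 of the 9 assignments meet the threshold.

7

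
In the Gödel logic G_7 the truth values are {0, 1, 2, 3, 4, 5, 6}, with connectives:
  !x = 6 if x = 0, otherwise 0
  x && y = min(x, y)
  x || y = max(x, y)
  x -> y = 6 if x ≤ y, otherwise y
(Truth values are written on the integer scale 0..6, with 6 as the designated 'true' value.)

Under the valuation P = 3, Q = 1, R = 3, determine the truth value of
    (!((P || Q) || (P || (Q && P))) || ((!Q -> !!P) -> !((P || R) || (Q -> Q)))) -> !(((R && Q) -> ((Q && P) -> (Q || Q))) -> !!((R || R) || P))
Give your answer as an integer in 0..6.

6

P || Q = 3 || 1 = 3
Q && P = 1 && 3 = 1
P || (Q && P) = 3 || 1 = 3
(P || Q) || (P || (Q && P)) = 3 || 3 = 3
!((P || Q) || (P || (Q && P))) = !3 = 0
!Q = !1 = 0
!P = !3 = 0
!!P = !0 = 6
!Q -> !!P = 0 -> 6 = 6
P || R = 3 || 3 = 3
Q -> Q = 1 -> 1 = 6
(P || R) || (Q -> Q) = 3 || 6 = 6
!((P || R) || (Q -> Q)) = !6 = 0
(!Q -> !!P) -> !((P || R) || (Q -> Q)) = 6 -> 0 = 0
!((P || Q) || (P || (Q && P))) || ((!Q -> !!P) -> !((P || R) || (Q -> Q))) = 0 || 0 = 0
R && Q = 3 && 1 = 1
Q && P = 1 && 3 = 1
Q || Q = 1 || 1 = 1
(Q && P) -> (Q || Q) = 1 -> 1 = 6
(R && Q) -> ((Q && P) -> (Q || Q)) = 1 -> 6 = 6
R || R = 3 || 3 = 3
(R || R) || P = 3 || 3 = 3
!((R || R) || P) = !3 = 0
!!((R || R) || P) = !0 = 6
((R && Q) -> ((Q && P) -> (Q || Q))) -> !!((R || R) || P) = 6 -> 6 = 6
!(((R && Q) -> ((Q && P) -> (Q || Q))) -> !!((R || R) || P)) = !6 = 0
(!((P || Q) || (P || (Q && P))) || ((!Q -> !!P) -> !((P || R) || (Q -> Q)))) -> !(((R && Q) -> ((Q && P) -> (Q || Q))) -> !!((R || R) || P)) = 0 -> 0 = 6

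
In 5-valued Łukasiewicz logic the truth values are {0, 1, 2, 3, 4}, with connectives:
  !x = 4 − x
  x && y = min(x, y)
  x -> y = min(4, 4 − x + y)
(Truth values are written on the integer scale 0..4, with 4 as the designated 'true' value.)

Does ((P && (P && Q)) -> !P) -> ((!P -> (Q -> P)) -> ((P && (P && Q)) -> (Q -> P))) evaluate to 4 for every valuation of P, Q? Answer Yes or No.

Yes

At P = 2, Q = 2, for instance:
P && Q = 2 && 2 = 2
P && (P && Q) = 2 && 2 = 2
!P = !2 = 2
(P && (P && Q)) -> !P = 2 -> 2 = 4
Q -> P = 2 -> 2 = 4
!P -> (Q -> P) = 2 -> 4 = 4
(P && (P && Q)) -> (Q -> P) = 2 -> 4 = 4
(!P -> (Q -> P)) -> ((P && (P && Q)) -> (Q -> P)) = 4 -> 4 = 4
((P && (P && Q)) -> !P) -> ((!P -> (Q -> P)) -> ((P && (P && Q)) -> (Q -> P))) = 4 -> 4 = 4
and checking the remaining 24 assignments likewise gives ≥ 4 in every case.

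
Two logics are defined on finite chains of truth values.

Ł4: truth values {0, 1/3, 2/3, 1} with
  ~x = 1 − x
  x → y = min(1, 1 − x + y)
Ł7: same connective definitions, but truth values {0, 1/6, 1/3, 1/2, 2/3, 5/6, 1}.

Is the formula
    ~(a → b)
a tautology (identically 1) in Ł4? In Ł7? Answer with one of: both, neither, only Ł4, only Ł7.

neither

In Ł4: at a = 0, b = 0 the value is 0 — not a tautology.
In Ł7: at a = 0, b = 0 the value is 0 — not a tautology.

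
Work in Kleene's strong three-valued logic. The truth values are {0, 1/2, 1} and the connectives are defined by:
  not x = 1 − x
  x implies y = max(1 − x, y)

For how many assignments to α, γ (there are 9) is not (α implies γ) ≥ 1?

α = 0, γ = 0 ↦ 0  <
α = 0, γ = 1/2 ↦ 0  <
α = 0, γ = 1 ↦ 0  <
α = 1/2, γ = 0 ↦ 1/2  <
α = 1/2, γ = 1/2 ↦ 1/2  <
α = 1/2, γ = 1 ↦ 0  <
α = 1, γ = 0 ↦ 1  ≥
α = 1, γ = 1/2 ↦ 1/2  <
α = 1, γ = 1 ↦ 0  <
So 1 of the 9 assignments meets the threshold.

1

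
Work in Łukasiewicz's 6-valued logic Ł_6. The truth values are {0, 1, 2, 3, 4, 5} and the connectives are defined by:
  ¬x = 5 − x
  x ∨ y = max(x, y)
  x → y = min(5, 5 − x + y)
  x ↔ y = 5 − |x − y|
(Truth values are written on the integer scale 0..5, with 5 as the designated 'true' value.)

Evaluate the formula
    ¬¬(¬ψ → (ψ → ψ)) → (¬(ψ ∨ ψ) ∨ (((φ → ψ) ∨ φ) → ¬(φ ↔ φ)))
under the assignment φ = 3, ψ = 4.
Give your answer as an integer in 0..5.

1

¬ψ = ¬4 = 1
ψ → ψ = 4 → 4 = 5
¬ψ → (ψ → ψ) = 1 → 5 = 5
¬(¬ψ → (ψ → ψ)) = ¬5 = 0
¬¬(¬ψ → (ψ → ψ)) = ¬0 = 5
ψ ∨ ψ = 4 ∨ 4 = 4
¬(ψ ∨ ψ) = ¬4 = 1
φ → ψ = 3 → 4 = 5
(φ → ψ) ∨ φ = 5 ∨ 3 = 5
φ ↔ φ = 3 ↔ 3 = 5
¬(φ ↔ φ) = ¬5 = 0
((φ → ψ) ∨ φ) → ¬(φ ↔ φ) = 5 → 0 = 0
¬(ψ ∨ ψ) ∨ (((φ → ψ) ∨ φ) → ¬(φ ↔ φ)) = 1 ∨ 0 = 1
¬¬(¬ψ → (ψ → ψ)) → (¬(ψ ∨ ψ) ∨ (((φ → ψ) ∨ φ) → ¬(φ ↔ φ))) = 5 → 1 = 1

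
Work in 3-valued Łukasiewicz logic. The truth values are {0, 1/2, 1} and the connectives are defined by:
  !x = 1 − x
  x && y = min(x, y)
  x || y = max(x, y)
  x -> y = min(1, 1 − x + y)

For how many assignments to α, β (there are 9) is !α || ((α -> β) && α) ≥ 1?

4

α = 0, β = 0 ↦ 1  ≥
α = 0, β = 1/2 ↦ 1  ≥
α = 0, β = 1 ↦ 1  ≥
α = 1/2, β = 0 ↦ 1/2  <
α = 1/2, β = 1/2 ↦ 1/2  <
α = 1/2, β = 1 ↦ 1/2  <
α = 1, β = 0 ↦ 0  <
α = 1, β = 1/2 ↦ 1/2  <
α = 1, β = 1 ↦ 1  ≥
So 4 of the 9 assignments meet the threshold.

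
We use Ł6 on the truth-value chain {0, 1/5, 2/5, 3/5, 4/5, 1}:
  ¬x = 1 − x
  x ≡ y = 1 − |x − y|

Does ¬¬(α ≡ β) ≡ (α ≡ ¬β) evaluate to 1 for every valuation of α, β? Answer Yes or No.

No

Counterexample: take α = 0, β = 0.
α ≡ β = 0 ≡ 0 = 1
¬(α ≡ β) = ¬1 = 0
¬¬(α ≡ β) = ¬0 = 1
¬β = ¬0 = 1
α ≡ ¬β = 0 ≡ 1 = 0
¬¬(α ≡ β) ≡ (α ≡ ¬β) = 1 ≡ 0 = 0
This gives 0 ≠ 1.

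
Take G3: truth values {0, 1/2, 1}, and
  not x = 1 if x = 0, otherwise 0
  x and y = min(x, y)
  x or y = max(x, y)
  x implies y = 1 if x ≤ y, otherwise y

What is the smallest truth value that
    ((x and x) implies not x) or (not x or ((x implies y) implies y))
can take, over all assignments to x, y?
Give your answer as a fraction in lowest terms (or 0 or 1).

1/2

Take x = 1/2, y = 1/2:
x and x = 1/2 and 1/2 = 1/2
not x = not 1/2 = 0
(x and x) implies not x = 1/2 implies 0 = 0
not x = not 1/2 = 0
x implies y = 1/2 implies 1/2 = 1
(x implies y) implies y = 1 implies 1/2 = 1/2
not x or ((x implies y) implies y) = 0 or 1/2 = 1/2
((x and x) implies not x) or (not x or ((x implies y) implies y)) = 0 or 1/2 = 1/2
No assignment yields a value below 1/2, so this is the minimum.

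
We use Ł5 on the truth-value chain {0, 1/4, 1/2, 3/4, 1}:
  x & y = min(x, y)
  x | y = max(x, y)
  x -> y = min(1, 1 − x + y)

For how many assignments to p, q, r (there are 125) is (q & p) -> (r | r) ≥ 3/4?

111

value 1: 95 assignments (counts)
value 3/4: 16 assignments (counts)
value 1/2: 9 assignments
value 1/4: 4 assignments
value 0: 1 assignment
So 111 of the 125 assignments meet the threshold.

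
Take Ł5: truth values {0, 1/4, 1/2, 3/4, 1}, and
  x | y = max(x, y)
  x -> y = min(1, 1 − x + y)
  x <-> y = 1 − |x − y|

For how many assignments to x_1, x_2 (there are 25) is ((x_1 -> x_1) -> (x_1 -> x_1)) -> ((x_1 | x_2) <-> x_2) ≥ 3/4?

19

value 1: 15 assignments (counts)
value 3/4: 4 assignments (counts)
value 1/2: 3 assignments
value 1/4: 2 assignments
value 0: 1 assignment
So 19 of the 25 assignments meet the threshold.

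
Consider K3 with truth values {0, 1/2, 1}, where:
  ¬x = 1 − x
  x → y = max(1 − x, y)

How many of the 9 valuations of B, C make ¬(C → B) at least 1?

1

B = 0, C = 0 ↦ 0  <
B = 0, C = 1/2 ↦ 1/2  <
B = 0, C = 1 ↦ 1  ≥
B = 1/2, C = 0 ↦ 0  <
B = 1/2, C = 1/2 ↦ 1/2  <
B = 1/2, C = 1 ↦ 1/2  <
B = 1, C = 0 ↦ 0  <
B = 1, C = 1/2 ↦ 0  <
B = 1, C = 1 ↦ 0  <
So 1 of the 9 assignments meets the threshold.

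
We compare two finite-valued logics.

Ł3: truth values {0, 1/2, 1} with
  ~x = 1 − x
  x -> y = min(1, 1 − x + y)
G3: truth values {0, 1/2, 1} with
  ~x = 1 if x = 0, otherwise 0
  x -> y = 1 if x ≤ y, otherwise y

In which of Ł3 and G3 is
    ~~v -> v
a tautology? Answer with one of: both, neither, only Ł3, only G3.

only Ł3

In Ł3: every assignment gives 1 — tautology.
In G3: at v = 1/2 the value is 1/2 — not a tautology.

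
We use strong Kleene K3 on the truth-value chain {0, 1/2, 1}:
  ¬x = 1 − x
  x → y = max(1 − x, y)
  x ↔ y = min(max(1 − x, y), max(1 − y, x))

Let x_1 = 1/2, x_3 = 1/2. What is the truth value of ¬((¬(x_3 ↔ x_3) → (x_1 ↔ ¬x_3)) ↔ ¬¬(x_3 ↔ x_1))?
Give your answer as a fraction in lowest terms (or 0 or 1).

1/2

x_3 ↔ x_3 = 1/2 ↔ 1/2 = 1/2
¬(x_3 ↔ x_3) = ¬1/2 = 1/2
¬x_3 = ¬1/2 = 1/2
x_1 ↔ ¬x_3 = 1/2 ↔ 1/2 = 1/2
¬(x_3 ↔ x_3) → (x_1 ↔ ¬x_3) = 1/2 → 1/2 = 1/2
x_3 ↔ x_1 = 1/2 ↔ 1/2 = 1/2
¬(x_3 ↔ x_1) = ¬1/2 = 1/2
¬¬(x_3 ↔ x_1) = ¬1/2 = 1/2
(¬(x_3 ↔ x_3) → (x_1 ↔ ¬x_3)) ↔ ¬¬(x_3 ↔ x_1) = 1/2 ↔ 1/2 = 1/2
¬((¬(x_3 ↔ x_3) → (x_1 ↔ ¬x_3)) ↔ ¬¬(x_3 ↔ x_1)) = ¬1/2 = 1/2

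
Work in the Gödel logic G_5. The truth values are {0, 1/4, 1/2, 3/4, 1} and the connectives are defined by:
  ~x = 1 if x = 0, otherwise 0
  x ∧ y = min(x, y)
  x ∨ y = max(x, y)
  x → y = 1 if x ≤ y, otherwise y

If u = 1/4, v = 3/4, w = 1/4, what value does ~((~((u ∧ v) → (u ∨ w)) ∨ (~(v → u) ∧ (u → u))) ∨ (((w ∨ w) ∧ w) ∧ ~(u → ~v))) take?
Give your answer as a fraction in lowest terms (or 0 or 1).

u ∧ v = 1/4 ∧ 3/4 = 1/4
u ∨ w = 1/4 ∨ 1/4 = 1/4
(u ∧ v) → (u ∨ w) = 1/4 → 1/4 = 1
~((u ∧ v) → (u ∨ w)) = ~1 = 0
v → u = 3/4 → 1/4 = 1/4
~(v → u) = ~1/4 = 0
u → u = 1/4 → 1/4 = 1
~(v → u) ∧ (u → u) = 0 ∧ 1 = 0
~((u ∧ v) → (u ∨ w)) ∨ (~(v → u) ∧ (u → u)) = 0 ∨ 0 = 0
w ∨ w = 1/4 ∨ 1/4 = 1/4
(w ∨ w) ∧ w = 1/4 ∧ 1/4 = 1/4
~v = ~3/4 = 0
u → ~v = 1/4 → 0 = 0
~(u → ~v) = ~0 = 1
((w ∨ w) ∧ w) ∧ ~(u → ~v) = 1/4 ∧ 1 = 1/4
(~((u ∧ v) → (u ∨ w)) ∨ (~(v → u) ∧ (u → u))) ∨ (((w ∨ w) ∧ w) ∧ ~(u → ~v)) = 0 ∨ 1/4 = 1/4
~((~((u ∧ v) → (u ∨ w)) ∨ (~(v → u) ∧ (u → u))) ∨ (((w ∨ w) ∧ w) ∧ ~(u → ~v))) = ~1/4 = 0

0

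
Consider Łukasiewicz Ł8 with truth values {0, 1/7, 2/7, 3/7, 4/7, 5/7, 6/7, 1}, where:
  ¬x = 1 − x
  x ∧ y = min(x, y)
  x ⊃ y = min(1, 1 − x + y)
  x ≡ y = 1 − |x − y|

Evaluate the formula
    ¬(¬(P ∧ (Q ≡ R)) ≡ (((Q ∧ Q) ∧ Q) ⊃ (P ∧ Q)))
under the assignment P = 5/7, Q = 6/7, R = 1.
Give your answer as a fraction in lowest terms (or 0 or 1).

Q ≡ R = 6/7 ≡ 1 = 6/7
P ∧ (Q ≡ R) = 5/7 ∧ 6/7 = 5/7
¬(P ∧ (Q ≡ R)) = ¬5/7 = 2/7
Q ∧ Q = 6/7 ∧ 6/7 = 6/7
(Q ∧ Q) ∧ Q = 6/7 ∧ 6/7 = 6/7
P ∧ Q = 5/7 ∧ 6/7 = 5/7
((Q ∧ Q) ∧ Q) ⊃ (P ∧ Q) = 6/7 ⊃ 5/7 = 6/7
¬(P ∧ (Q ≡ R)) ≡ (((Q ∧ Q) ∧ Q) ⊃ (P ∧ Q)) = 2/7 ≡ 6/7 = 3/7
¬(¬(P ∧ (Q ≡ R)) ≡ (((Q ∧ Q) ∧ Q) ⊃ (P ∧ Q))) = ¬3/7 = 4/7

4/7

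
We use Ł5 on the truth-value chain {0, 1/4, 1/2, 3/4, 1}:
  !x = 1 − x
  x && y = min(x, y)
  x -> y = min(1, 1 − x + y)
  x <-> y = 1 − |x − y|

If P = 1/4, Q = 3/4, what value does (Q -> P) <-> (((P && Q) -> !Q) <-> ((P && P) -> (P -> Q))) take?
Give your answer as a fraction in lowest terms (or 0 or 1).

Q -> P = 3/4 -> 1/4 = 1/2
P && Q = 1/4 && 3/4 = 1/4
!Q = !3/4 = 1/4
(P && Q) -> !Q = 1/4 -> 1/4 = 1
P && P = 1/4 && 1/4 = 1/4
P -> Q = 1/4 -> 3/4 = 1
(P && P) -> (P -> Q) = 1/4 -> 1 = 1
((P && Q) -> !Q) <-> ((P && P) -> (P -> Q)) = 1 <-> 1 = 1
(Q -> P) <-> (((P && Q) -> !Q) <-> ((P && P) -> (P -> Q))) = 1/2 <-> 1 = 1/2

1/2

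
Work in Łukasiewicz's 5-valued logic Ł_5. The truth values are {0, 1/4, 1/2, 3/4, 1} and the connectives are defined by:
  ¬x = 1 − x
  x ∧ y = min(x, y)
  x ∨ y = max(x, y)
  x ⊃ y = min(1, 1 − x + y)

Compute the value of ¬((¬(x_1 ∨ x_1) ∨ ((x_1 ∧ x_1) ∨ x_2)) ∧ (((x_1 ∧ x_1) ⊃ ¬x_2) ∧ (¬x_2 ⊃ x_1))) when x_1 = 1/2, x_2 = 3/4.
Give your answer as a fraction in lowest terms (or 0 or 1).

1/4

x_1 ∨ x_1 = 1/2 ∨ 1/2 = 1/2
¬(x_1 ∨ x_1) = ¬1/2 = 1/2
x_1 ∧ x_1 = 1/2 ∧ 1/2 = 1/2
(x_1 ∧ x_1) ∨ x_2 = 1/2 ∨ 3/4 = 3/4
¬(x_1 ∨ x_1) ∨ ((x_1 ∧ x_1) ∨ x_2) = 1/2 ∨ 3/4 = 3/4
x_1 ∧ x_1 = 1/2 ∧ 1/2 = 1/2
¬x_2 = ¬3/4 = 1/4
(x_1 ∧ x_1) ⊃ ¬x_2 = 1/2 ⊃ 1/4 = 3/4
¬x_2 = ¬3/4 = 1/4
¬x_2 ⊃ x_1 = 1/4 ⊃ 1/2 = 1
((x_1 ∧ x_1) ⊃ ¬x_2) ∧ (¬x_2 ⊃ x_1) = 3/4 ∧ 1 = 3/4
(¬(x_1 ∨ x_1) ∨ ((x_1 ∧ x_1) ∨ x_2)) ∧ (((x_1 ∧ x_1) ⊃ ¬x_2) ∧ (¬x_2 ⊃ x_1)) = 3/4 ∧ 3/4 = 3/4
¬((¬(x_1 ∨ x_1) ∨ ((x_1 ∧ x_1) ∨ x_2)) ∧ (((x_1 ∧ x_1) ⊃ ¬x_2) ∧ (¬x_2 ⊃ x_1))) = ¬3/4 = 1/4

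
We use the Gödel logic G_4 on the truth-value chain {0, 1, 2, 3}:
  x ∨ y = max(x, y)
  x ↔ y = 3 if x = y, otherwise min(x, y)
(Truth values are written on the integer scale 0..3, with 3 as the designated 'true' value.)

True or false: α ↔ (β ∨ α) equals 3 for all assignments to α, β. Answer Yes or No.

No

Counterexample: take α = 0, β = 1.
β ∨ α = 1 ∨ 0 = 1
α ↔ (β ∨ α) = 0 ↔ 1 = 0
This gives 0 ≠ 3.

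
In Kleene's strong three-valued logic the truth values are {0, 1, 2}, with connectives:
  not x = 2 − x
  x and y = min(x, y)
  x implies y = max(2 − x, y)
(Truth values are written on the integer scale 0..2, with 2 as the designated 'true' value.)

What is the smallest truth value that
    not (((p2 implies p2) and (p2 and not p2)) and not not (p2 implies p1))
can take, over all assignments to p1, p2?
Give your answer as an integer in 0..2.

1

Take p1 = 0, p2 = 1:
p2 implies p2 = 1 implies 1 = 1
not p2 = not 1 = 1
p2 and not p2 = 1 and 1 = 1
(p2 implies p2) and (p2 and not p2) = 1 and 1 = 1
p2 implies p1 = 1 implies 0 = 1
not (p2 implies p1) = not 1 = 1
not not (p2 implies p1) = not 1 = 1
((p2 implies p2) and (p2 and not p2)) and not not (p2 implies p1) = 1 and 1 = 1
not (((p2 implies p2) and (p2 and not p2)) and not not (p2 implies p1)) = not 1 = 1
No assignment yields a value below 1, so this is the minimum.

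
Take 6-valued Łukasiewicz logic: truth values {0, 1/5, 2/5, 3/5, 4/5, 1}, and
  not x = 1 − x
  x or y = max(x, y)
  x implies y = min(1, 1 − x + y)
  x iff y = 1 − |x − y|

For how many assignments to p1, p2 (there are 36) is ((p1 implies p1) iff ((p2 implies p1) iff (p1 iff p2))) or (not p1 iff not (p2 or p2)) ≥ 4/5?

26

value 1: 21 assignments (counts)
value 4/5: 5 assignments (counts)
value 3/5: 4 assignments
value 2/5: 3 assignments
value 1/5: 2 assignments
value 0: 1 assignment
So 26 of the 36 assignments meet the threshold.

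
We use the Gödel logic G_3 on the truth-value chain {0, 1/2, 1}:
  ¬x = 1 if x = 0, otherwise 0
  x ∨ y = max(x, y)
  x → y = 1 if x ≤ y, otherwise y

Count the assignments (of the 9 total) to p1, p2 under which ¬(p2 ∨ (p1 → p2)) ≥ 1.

2

p1 = 0, p2 = 0 ↦ 0  <
p1 = 0, p2 = 1/2 ↦ 0  <
p1 = 0, p2 = 1 ↦ 0  <
p1 = 1/2, p2 = 0 ↦ 1  ≥
p1 = 1/2, p2 = 1/2 ↦ 0  <
p1 = 1/2, p2 = 1 ↦ 0  <
p1 = 1, p2 = 0 ↦ 1  ≥
p1 = 1, p2 = 1/2 ↦ 0  <
p1 = 1, p2 = 1 ↦ 0  <
So 2 of the 9 assignments meet the threshold.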